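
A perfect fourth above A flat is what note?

A fourth above A lands on the letter D.
A perfect fourth spans 5 semitones, so Ab moves to pitch class 1. On the letter D that is Db.

Db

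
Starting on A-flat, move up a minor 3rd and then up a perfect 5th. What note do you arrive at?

Gb

A minor third up from Ab is Cb (letter C, 3 semitones up).
A perfect fifth up from Cb is Gb (letter G, 7 semitones up).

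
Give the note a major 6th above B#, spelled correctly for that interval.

A sixth above B lands on the letter G.
A major sixth spans 9 semitones, so B# moves to pitch class 9. On the letter G that is G##.

G##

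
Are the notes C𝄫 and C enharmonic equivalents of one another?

Two spellings are enharmonically equivalent only if they share a pitch class.
Here Cbb → 10, C → 0; 0 ≠ 10, so they are not.

No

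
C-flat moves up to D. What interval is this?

augmented second

Counting letters C–D gives a second.
Cb→D = 3 semitones, 1 wider than the major second (2), so augmented.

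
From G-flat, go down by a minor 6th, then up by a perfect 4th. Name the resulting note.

Eb

A minor sixth down from Gb is Bb (letter B, 8 semitones down).
A perfect fourth up from Bb is Eb (letter E, 5 semitones up).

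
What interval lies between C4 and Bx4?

Counting letters C–D–E–F–G–A–B gives a seventh.
C→B## = 13 semitones, 2 wider than the major seventh (11), so doubly augmented.

doubly augmented seventh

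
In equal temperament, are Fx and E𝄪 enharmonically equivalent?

No

F## is pitch class 7; E## is pitch class 6.
The pitch classes differ (7 vs. 6), so they are not enharmonic equivalents.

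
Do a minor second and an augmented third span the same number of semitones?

No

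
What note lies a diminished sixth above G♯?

G up a major sixth is E, so the target letter is E.
From G#, a diminished sixth is 7 semitones up: Eb.

Eb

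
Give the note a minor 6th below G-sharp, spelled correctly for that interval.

B#

G down a major sixth is Bb, so the target letter is B.
From G#, a minor sixth is 8 semitones down: B#.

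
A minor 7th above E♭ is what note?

A seventh above E lands on the letter D.
A minor seventh spans 10 semitones, so Eb moves to pitch class 1. On the letter D that is Db.

Db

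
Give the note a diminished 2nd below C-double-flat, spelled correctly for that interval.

Bb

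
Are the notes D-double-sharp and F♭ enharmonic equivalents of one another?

Yes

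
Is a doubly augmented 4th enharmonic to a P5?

A doubly augmented fourth spans 7 semitones; a perfect fifth spans 7.
They are enharmonically equivalent.

Yes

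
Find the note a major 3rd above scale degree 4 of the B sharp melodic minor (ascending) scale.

Scale degree 4 of B# melodic minor (ascending) is E#.
A major third (4 semitones) above E# lands on the letter G, giving G##.

G##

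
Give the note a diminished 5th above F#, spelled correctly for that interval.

C

A fifth above F lands on the letter C.
A diminished fifth spans 6 semitones, so F# moves to pitch class 0. On the letter C that is C.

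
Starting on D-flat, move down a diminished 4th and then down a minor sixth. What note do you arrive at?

A diminished fourth down from Db is A (letter A, 4 semitones down).
A minor sixth down from A is C# (letter C, 8 semitones down).

C#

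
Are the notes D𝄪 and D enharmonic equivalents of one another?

No

D## is pitch class 4; D is pitch class 2.
The pitch classes differ (4 vs. 2), so they are not enharmonic equivalents.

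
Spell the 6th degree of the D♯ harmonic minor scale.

The D# harmonic minor scale runs D# E# F# G# A# B C##.
Degree 6 is B.

B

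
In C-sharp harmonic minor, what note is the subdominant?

Degree 4 takes the letter 3 steps above C, which is F.
In harmonic minor, degree 4 sits 5 semitones above the tonic. C# + 5 semitones is pitch class 6, spelled on F as F#.

F#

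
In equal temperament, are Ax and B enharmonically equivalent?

Yes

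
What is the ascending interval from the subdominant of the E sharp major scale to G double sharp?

The subdominant of E# major is A#.
A# up to G##: letters A→G make it a seventh; 11 semitones makes it major.

major seventh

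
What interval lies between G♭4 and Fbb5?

diminished seventh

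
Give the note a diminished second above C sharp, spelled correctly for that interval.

C up a major second is D, so the target letter is D.
From C#, a diminished second is 0 semitones up: Db.

Db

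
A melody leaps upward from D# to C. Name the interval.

diminished seventh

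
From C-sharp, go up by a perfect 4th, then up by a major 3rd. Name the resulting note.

A#

A perfect fourth up from C# is F# (letter F, 5 semitones up).
A major third up from F# is A# (letter A, 4 semitones up).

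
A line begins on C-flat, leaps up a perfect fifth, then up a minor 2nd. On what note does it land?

Abb

A perfect fifth up from Cb is Gb (letter G, 7 semitones up).
A minor second up from Gb is Abb (letter A, 1 semitone up).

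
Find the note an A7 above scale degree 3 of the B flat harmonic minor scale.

Scale degree 3 of Bb harmonic minor is Db.
An augmented seventh (12 semitones) above Db lands on the letter C, giving C#.

C#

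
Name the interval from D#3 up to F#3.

minor third

Counting letters D–E–F gives a third.
D#→F# = 3 semitones, 1 narrower than the major third (4), so minor.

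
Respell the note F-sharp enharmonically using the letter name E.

E##

Plain E sits 2 semitones below F#, so on the letter E the same pitch needs a double sharp: E##.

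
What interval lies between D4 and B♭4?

Counting letters D–E–F–G–A–B gives a sixth.
D→Bb = 8 semitones, 1 narrower than the major sixth (9), so minor.

minor sixth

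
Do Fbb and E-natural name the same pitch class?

Fbb is pitch class 3; E is pitch class 4.
The pitch classes differ (3 vs. 4), so they are not enharmonic equivalents.

No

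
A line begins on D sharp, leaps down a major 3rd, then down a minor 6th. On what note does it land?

A major third down from D# is B (letter B, 4 semitones down).
A minor sixth down from B is D# (letter D, 8 semitones down).

D#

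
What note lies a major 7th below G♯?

A seventh below G lands on the letter A.
A major seventh spans 11 semitones, so G# moves to pitch class 9. On the letter A that is A.

A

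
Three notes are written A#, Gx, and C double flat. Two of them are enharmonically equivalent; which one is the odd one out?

G##

In 12-tone equal temperament, enharmonic equivalents share a pitch class. A# is pitch class 10; G## is pitch class 9; Cbb is pitch class 10.
A# and Cbb share pitch class 10, while G## is pitch class 9.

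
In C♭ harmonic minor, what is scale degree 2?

The Cb harmonic minor scale runs Cb Db Ebb Fb Gb Abb Bb.
Degree 2 is Db.

Db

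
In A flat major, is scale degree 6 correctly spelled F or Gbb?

Each scale degree takes a distinct letter name. Degree 6 of a scale on A must use the letter F.
F and Gbb are enharmonically the same pitch, but only F uses the letter F, so it is the correct spelling here.

F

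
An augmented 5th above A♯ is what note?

E##

A up a perfect fifth is E, so the target letter is E.
From A#, an augmented fifth is 8 semitones up: E##.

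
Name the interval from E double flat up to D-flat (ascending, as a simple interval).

major seventh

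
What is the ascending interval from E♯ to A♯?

perfect fourth

The letter names run E→A, a span of 3 letter steps, so the interval is some kind of fourth.
E# to A# is 5 semitones. A perfect fourth is 5, so 5 makes it perfect.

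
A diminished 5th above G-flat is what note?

G up a perfect fifth is D, so the target letter is D.
From Gb, a diminished fifth is 6 semitones up: Dbb.

Dbb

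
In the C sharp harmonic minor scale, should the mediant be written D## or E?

E

Each scale degree takes a distinct letter name. Degree 3 of a scale on C must use the letter E.
E and D## are enharmonically the same pitch, but only E uses the letter E, so it is the correct spelling here.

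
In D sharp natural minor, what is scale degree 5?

A#

The D# natural minor scale runs D# E# F# G# A# B C#.
Degree 5 is A#.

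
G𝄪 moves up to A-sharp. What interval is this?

minor second

Counting letters G–A gives a second.
G##→A# = 1 semitone, 1 narrower than the major second (2), so minor.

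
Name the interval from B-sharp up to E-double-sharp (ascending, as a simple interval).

augmented fourth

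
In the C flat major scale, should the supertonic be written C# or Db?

Db

Each scale degree takes a distinct letter name. Degree 2 of a scale on C must use the letter D.
Db and C# are enharmonically the same pitch, but only Db uses the letter D, so it is the correct spelling here.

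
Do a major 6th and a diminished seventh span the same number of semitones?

Yes

A major sixth spans 9 semitones; a diminished seventh spans 9.
They are enharmonically equivalent.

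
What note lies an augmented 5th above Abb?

A up a perfect fifth is E, so the target letter is E.
From Abb, an augmented fifth is 8 semitones up: Eb.

Eb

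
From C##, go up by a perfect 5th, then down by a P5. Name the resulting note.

C##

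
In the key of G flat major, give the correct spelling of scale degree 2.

Ab

The Gb major scale runs Gb Ab Bb Cb Db Eb F.
Degree 2 is Ab.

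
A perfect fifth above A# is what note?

E#

A fifth above A lands on the letter E.
A perfect fifth spans 7 semitones, so A# moves to pitch class 5. On the letter E that is E#.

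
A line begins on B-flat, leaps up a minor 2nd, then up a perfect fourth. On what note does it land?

A minor second up from Bb is Cb (letter C, 1 semitone up).
A perfect fourth up from Cb is Fb (letter F, 5 semitones up).

Fb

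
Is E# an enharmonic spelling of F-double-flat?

No

Two spellings are enharmonically equivalent only if they share a pitch class.
Here E# → 5, Fbb → 3; 3 ≠ 5, so they are not.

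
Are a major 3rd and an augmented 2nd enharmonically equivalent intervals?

A major third spans 4 semitones; an augmented second spans 3.
The spans differ, so they are not enharmonic equivalents.

No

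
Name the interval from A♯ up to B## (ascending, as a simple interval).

The letter names run A→B, a span of 1 letter step, so the interval is some kind of second.
A# to B## is 3 semitones. A major second is 2, so 3 makes it augmented.

augmented second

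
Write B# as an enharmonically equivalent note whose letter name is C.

C

B# is pitch class 0. The letter C alone is pitch class 0.
Pitch class 0 on C needs no accidental: C.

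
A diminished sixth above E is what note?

A sixth above E lands on the letter C.
A diminished sixth spans 7 semitones, so E moves to pitch class 11. On the letter C that is Cb.

Cb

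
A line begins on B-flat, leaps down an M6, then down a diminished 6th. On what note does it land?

F#

A major sixth down from Bb is Db (letter D, 9 semitones down).
A diminished sixth down from Db is F# (letter F, 7 semitones down).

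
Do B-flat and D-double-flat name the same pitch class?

No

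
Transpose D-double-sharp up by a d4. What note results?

G#

D up a perfect fourth is G, so the target letter is G.
From D##, a diminished fourth is 4 semitones up: G#.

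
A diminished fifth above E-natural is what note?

Bb

E up a perfect fifth is B, so the target letter is B.
From E, a diminished fifth is 6 semitones up: Bb.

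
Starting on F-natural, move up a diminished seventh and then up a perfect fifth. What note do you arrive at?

A diminished seventh up from F is Ebb (letter E, 9 semitones up).
A perfect fifth up from Ebb is Bbb (letter B, 7 semitones up).

Bbb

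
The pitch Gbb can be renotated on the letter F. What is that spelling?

F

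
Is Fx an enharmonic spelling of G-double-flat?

No

F## is pitch class 7; Gbb is pitch class 5.
The pitch classes differ (7 vs. 5), so they are not enharmonic equivalents.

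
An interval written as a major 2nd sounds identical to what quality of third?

diminished

A major second spans 2 semitones.
A third spanning 2 semitones is diminished (the major third is 4).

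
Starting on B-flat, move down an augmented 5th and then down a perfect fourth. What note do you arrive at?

An augmented fifth down from Bb is Ebb (letter E, 8 semitones down).
A perfect fourth down from Ebb is Bbb (letter B, 5 semitones down).

Bbb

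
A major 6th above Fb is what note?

Db

A sixth above F lands on the letter D.
A major sixth spans 9 semitones, so Fb moves to pitch class 1. On the letter D that is Db.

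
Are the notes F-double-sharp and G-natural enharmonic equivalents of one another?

Yes

F## is pitch class 7; G is pitch class 7.
All spellings map to pitch class 7, so they are enharmonically equivalent.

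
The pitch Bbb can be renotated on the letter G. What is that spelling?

Bbb is pitch class 9. The letter G alone is pitch class 7.
To reach pitch class 9 from G requires an offset of +2 semitones, i.e. double sharp: G##.

G##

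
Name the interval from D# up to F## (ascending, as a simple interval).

major third

Counting letters D–E–F gives a third.
D#→F## = 4 semitones, exactly the major third.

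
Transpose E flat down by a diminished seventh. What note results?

F#

E down a major seventh is F, so the target letter is F.
From Eb, a diminished seventh is 9 semitones down: F#.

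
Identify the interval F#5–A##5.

The letter names run F→A, a span of 2 letter steps, so the interval is some kind of third.
F# to A## is 5 semitones. A major third is 4, so 5 makes it augmented.

augmented third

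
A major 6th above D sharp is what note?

D up a major sixth is B, so the target letter is B.
From D#, a major sixth is 9 semitones up: B#.

B#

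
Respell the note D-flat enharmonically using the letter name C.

C#

Plain C sits 1 semitone below Db, so on the letter C the same pitch needs a sharp: C#.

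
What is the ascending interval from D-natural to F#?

major third

Counting letters D–E–F gives a third.
D→F# = 4 semitones, exactly the major third.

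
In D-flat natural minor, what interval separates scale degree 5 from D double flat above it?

diminished fourth

Scale degree 5 of Db natural minor is Ab.
Ab up to Dbb: letters A→D make it a fourth; 4 semitones makes it diminished.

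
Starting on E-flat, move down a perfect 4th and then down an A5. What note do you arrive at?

A perfect fourth down from Eb is Bb (letter B, 5 semitones down).
An augmented fifth down from Bb is Ebb (letter E, 8 semitones down).

Ebb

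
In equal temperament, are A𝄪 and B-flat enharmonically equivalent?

A## is pitch class 11; Bb is pitch class 10.
The pitch classes differ (11 vs. 10), so they are not enharmonic equivalents.

No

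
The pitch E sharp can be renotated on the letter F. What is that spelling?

F

Plain F sits at the same pitch as E#, so on the letter F the same pitch needs a natural: F.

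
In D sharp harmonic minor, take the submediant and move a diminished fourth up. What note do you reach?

Eb

The submediant of D# harmonic minor is B.
A diminished fourth (4 semitones) above B lands on the letter E, giving Eb.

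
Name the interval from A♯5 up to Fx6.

major sixth

The letter names run A→F, a span of 5 letter steps, so the interval is some kind of sixth.
A# to F## is 9 semitones. A major sixth is 9, so 9 makes it major.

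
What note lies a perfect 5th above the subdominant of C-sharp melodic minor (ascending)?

The subdominant of C# melodic minor (ascending) is F#.
A perfect fifth (7 semitones) above F# lands on the letter C, giving C#.

C#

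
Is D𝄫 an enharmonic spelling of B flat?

No

Two spellings are enharmonically equivalent only if they share a pitch class.
Here Dbb → 0, Bb → 10; 0 ≠ 10, so they are not.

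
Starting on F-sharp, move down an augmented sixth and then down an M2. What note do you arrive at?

An augmented sixth down from F# is Ab (letter A, 10 semitones down).
A major second down from Ab is Gb (letter G, 2 semitones down).

Gb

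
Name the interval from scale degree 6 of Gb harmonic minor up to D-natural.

augmented seventh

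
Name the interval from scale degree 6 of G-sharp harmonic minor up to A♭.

diminished fourth

Scale degree 6 of G# harmonic minor is E.
E up to Ab: letters E→A make it a fourth; 4 semitones makes it diminished.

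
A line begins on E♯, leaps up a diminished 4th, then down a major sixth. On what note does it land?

C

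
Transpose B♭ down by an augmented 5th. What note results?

A fifth below B lands on the letter E.
An augmented fifth spans 8 semitones, so Bb moves to pitch class 2. On the letter E that is Ebb.

Ebb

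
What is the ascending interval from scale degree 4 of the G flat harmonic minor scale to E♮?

augmented third

Scale degree 4 of Gb harmonic minor is Cb.
Cb up to E: letters C→E make it a third; 5 semitones makes it augmented.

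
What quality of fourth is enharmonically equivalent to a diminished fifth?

augmented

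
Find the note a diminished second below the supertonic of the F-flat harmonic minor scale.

The supertonic of Fb harmonic minor is Gb.
A diminished second (0 semitones) below Gb lands on the letter F, giving F#.

F#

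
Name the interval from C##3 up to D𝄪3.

major second

Counting letters C–D gives a second.
C##→D## = 2 semitones, exactly the major second.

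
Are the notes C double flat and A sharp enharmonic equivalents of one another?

Yes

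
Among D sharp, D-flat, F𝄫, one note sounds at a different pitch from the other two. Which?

In 12-tone equal temperament, enharmonic equivalents share a pitch class. D# is pitch class 3; Db is pitch class 1; Fbb is pitch class 3.
D# and Fbb share pitch class 3, while Db is pitch class 1.

Db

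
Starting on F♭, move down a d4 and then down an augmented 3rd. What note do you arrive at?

A diminished fourth down from Fb is C (letter C, 4 semitones down).
An augmented third down from C is Abb (letter A, 5 semitones down).

Abb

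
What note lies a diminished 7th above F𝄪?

F up a major seventh is E, so the target letter is E.
From F##, a diminished seventh is 9 semitones up: E.

E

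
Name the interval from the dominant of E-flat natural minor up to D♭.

The dominant of Eb natural minor is Bb.
Bb up to Db: letters B→D make it a third; 3 semitones makes it minor.

minor third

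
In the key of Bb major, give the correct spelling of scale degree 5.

The Bb major scale runs Bb C D Eb F G A.
Degree 5 is F.

F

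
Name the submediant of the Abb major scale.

Fb

The Abb major scale runs Abb Bbb Cb Dbb Ebb Fb Gb.
Degree 6 is Fb.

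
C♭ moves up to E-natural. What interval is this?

The letter names run C→E, a span of 2 letter steps, so the interval is some kind of third.
Cb to E is 5 semitones. A major third is 4, so 5 makes it augmented.

augmented third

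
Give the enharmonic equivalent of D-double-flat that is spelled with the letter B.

Dbb is pitch class 0. The letter B alone is pitch class 11.
To reach pitch class 0 from B requires an offset of +1 semitone, i.e. sharp: B#.

B#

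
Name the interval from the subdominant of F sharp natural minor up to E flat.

diminished fourth

The subdominant of F# natural minor is B.
B up to Eb: letters B→E make it a fourth; 4 semitones makes it diminished.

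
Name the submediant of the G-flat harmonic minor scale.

Ebb

Degree 6 takes the letter 5 steps above G, which is E.
In harmonic minor, degree 6 sits 8 semitones above the tonic. Gb + 8 semitones is pitch class 2, spelled on E as Ebb.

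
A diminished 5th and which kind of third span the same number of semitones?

doubly augmented

A diminished fifth spans 6 semitones.
A third spanning 6 semitones is doubly augmented (the major third is 4).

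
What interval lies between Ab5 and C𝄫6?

diminished third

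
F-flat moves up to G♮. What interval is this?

augmented second

Counting letters F–G gives a second.
Fb→G = 3 semitones, 1 wider than the major second (2), so augmented.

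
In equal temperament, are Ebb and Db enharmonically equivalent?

No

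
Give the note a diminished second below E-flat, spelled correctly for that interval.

E down a major second is D, so the target letter is D.
From Eb, a diminished second is 0 semitones down: D#.

D#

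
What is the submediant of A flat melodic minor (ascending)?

F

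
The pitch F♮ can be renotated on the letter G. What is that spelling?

Gbb

Plain G sits 2 semitones above F, so on the letter G the same pitch needs a double flat: Gbb.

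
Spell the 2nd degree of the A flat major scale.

The Ab major scale runs Ab Bb C Db Eb F G.
Degree 2 is Bb.

Bb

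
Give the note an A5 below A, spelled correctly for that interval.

Db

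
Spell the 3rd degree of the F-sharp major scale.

A#

The F# major scale runs F# G# A# B C# D# E#.
Degree 3 is A#.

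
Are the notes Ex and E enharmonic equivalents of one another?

No

E## is pitch class 6; E is pitch class 4.
The pitch classes differ (6 vs. 4), so they are not enharmonic equivalents.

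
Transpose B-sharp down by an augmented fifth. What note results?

A fifth below B lands on the letter E.
An augmented fifth spans 8 semitones, so B# moves to pitch class 4. On the letter E that is E.

E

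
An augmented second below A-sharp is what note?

A second below A lands on the letter G.
An augmented second spans 3 semitones, so A# moves to pitch class 7. On the letter G that is G.

G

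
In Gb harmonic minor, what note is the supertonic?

The Gb harmonic minor scale runs Gb Ab Bbb Cb Db Ebb F.
Degree 2 is Ab.

Ab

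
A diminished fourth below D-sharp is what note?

A##

A fourth below D lands on the letter A.
A diminished fourth spans 4 semitones, so D# moves to pitch class 11. On the letter A that is A##.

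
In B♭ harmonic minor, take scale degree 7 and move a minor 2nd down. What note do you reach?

Scale degree 7 of Bb harmonic minor is A.
A minor second (1 semitone) below A lands on the letter G, giving G#.

G#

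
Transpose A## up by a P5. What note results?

A up a perfect fifth is E, so the target letter is E.
From A##, a perfect fifth is 7 semitones up: E##.

E##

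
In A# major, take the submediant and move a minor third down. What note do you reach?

D##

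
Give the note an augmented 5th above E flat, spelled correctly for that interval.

A fifth above E lands on the letter B.
An augmented fifth spans 8 semitones, so Eb moves to pitch class 11. On the letter B that is B.

B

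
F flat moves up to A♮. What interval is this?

augmented third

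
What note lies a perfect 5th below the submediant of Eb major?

F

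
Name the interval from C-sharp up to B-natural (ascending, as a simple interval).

minor seventh

The letter names run C→B, a span of 6 letter steps, so the interval is some kind of seventh.
C# to B is 10 semitones. A major seventh is 11, so 10 makes it minor.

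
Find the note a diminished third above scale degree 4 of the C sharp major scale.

Ab

Scale degree 4 of C# major is F#.
A diminished third (2 semitones) above F# lands on the letter A, giving Ab.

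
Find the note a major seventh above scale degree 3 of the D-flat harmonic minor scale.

Scale degree 3 of Db harmonic minor is Fb.
A major seventh (11 semitones) above Fb lands on the letter E, giving Eb.

Eb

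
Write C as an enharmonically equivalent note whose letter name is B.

B#

Plain B sits 1 semitone below C, so on the letter B the same pitch needs a sharp: B#.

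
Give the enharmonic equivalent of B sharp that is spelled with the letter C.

C

Plain C sits at the same pitch as B#, so on the letter C the same pitch needs a natural: C.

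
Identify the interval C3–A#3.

The letter names run C→A, a span of 5 letter steps, so the interval is some kind of sixth.
C to A# is 10 semitones. A major sixth is 9, so 10 makes it augmented.

augmented sixth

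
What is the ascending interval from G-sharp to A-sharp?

major second

The letter names run G→A, a span of 1 letter step, so the interval is some kind of second.
G# to A# is 2 semitones. A major second is 2, so 2 makes it major.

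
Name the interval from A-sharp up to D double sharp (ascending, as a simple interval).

The letter names run A→D, a span of 3 letter steps, so the interval is some kind of fourth.
A# to D## is 6 semitones. A perfect fourth is 5, so 6 makes it augmented.

augmented fourth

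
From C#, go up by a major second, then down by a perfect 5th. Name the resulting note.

G#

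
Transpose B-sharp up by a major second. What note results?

C##

B up a major second is C#, so the target letter is C.
From B#, a major second is 2 semitones up: C##.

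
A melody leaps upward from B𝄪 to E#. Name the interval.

diminished fourth

Counting letters B–C–D–E gives a fourth.
B##→E# = 4 semitones, 1 narrower than the perfect fourth (5), so diminished.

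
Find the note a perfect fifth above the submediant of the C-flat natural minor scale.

The submediant of Cb natural minor is Abb.
A perfect fifth (7 semitones) above Abb lands on the letter E, giving Ebb.

Ebb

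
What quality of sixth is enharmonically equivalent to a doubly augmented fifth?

major

A doubly augmented fifth spans 9 semitones.
A sixth spanning 9 semitones is major (the major sixth is 9).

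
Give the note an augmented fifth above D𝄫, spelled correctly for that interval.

Ab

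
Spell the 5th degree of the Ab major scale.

Eb

The Ab major scale runs Ab Bb C Db Eb F G.
Degree 5 is Eb.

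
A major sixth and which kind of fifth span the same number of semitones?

A major sixth spans 9 semitones.
A fifth spanning 9 semitones is doubly augmented (the perfect fifth is 7).

doubly augmented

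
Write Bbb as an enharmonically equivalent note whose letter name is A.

Plain A sits at the same pitch as Bbb, so on the letter A the same pitch needs a natural: A.

A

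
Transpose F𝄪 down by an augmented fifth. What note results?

B

A fifth below F lands on the letter B.
An augmented fifth spans 8 semitones, so F## moves to pitch class 11. On the letter B that is B.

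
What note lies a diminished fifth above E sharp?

E up a perfect fifth is B, so the target letter is B.
From E#, a diminished fifth is 6 semitones up: B.

B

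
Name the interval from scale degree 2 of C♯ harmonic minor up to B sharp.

Scale degree 2 of C# harmonic minor is D#.
D# up to B#: letters D→B make it a sixth; 9 semitones makes it major.

major sixth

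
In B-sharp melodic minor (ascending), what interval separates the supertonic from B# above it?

The supertonic of B# melodic minor (ascending) is C##.
C## up to B#: letters C→B make it a seventh; 10 semitones makes it minor.

minor seventh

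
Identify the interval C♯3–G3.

The letter names run C→G, a span of 4 letter steps, so the interval is some kind of fifth.
C# to G is 6 semitones. A perfect fifth is 7, so 6 makes it diminished.

diminished fifth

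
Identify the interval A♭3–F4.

major sixth

Counting letters A–B–C–D–E–F gives a sixth.
Ab→F = 9 semitones, exactly the major sixth.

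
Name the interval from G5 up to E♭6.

Counting letters G–A–B–C–D–E gives a sixth.
G→Eb = 8 semitones, 1 narrower than the major sixth (9), so minor.

minor sixth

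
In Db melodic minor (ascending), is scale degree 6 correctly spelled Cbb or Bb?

Bb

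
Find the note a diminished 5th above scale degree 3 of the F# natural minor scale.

Scale degree 3 of F# natural minor is A.
A diminished fifth (6 semitones) above A lands on the letter E, giving Eb.

Eb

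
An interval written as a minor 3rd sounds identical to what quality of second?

augmented

A minor third spans 3 semitones.
A second spanning 3 semitones is augmented (the major second is 2).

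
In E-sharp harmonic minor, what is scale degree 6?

C#

The E# harmonic minor scale runs E# F## G# A# B# C# D##.
Degree 6 is C#.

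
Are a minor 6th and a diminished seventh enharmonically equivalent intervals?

A minor sixth spans 8 semitones; a diminished seventh spans 9.
The spans differ, so they are not enharmonic equivalents.

No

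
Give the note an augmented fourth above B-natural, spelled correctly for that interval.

E#

B up a perfect fourth is E, so the target letter is E.
From B, an augmented fourth is 6 semitones up: E#.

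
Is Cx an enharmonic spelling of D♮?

C## is pitch class 2; D is pitch class 2.
All spellings map to pitch class 2, so they are enharmonically equivalent.

Yes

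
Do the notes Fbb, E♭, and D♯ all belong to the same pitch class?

Fbb = pitch class 3 and Eb = pitch class 3 and D# = pitch class 3 — the same pitch class, so they are enharmonic equivalents.

Yes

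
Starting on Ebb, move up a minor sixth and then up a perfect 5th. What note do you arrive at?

A minor sixth up from Ebb is Cbb (letter C, 8 semitones up).
A perfect fifth up from Cbb is Gbb (letter G, 7 semitones up).

Gbb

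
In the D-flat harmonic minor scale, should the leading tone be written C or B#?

C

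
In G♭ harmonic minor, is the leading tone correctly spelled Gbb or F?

F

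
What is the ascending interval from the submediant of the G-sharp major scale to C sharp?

minor sixth

The submediant of G# major is E#.
E# up to C#: letters E→C make it a sixth; 8 semitones makes it minor.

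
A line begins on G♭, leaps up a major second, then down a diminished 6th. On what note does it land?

C#

A major second up from Gb is Ab (letter A, 2 semitones up).
A diminished sixth down from Ab is C# (letter C, 7 semitones down).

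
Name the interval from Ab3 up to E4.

The letter names run A→E, a span of 4 letter steps, so the interval is some kind of fifth.
Ab to E is 8 semitones. A perfect fifth is 7, so 8 makes it augmented.

augmented fifth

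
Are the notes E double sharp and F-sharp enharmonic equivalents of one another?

Yes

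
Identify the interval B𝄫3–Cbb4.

Counting letters B–C gives a second.
Bbb→Cbb = 1 semitone, 1 narrower than the major second (2), so minor.

minor second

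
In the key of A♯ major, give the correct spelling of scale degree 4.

The A# major scale runs A# B# C## D# E# F## G##.
Degree 4 is D#.

D#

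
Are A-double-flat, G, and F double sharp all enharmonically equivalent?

Yes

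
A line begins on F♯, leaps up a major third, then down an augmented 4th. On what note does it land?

A major third up from F# is A# (letter A, 4 semitones up).
An augmented fourth down from A# is E (letter E, 6 semitones down).

E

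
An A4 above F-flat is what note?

Bb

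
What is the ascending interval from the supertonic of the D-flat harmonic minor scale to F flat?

minor second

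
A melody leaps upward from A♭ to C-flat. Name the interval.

minor third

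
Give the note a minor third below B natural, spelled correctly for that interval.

A third below B lands on the letter G.
A minor third spans 3 semitones, so B moves to pitch class 8. On the letter G that is G#.

G#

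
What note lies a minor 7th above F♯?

A seventh above F lands on the letter E.
A minor seventh spans 10 semitones, so F# moves to pitch class 4. On the letter E that is E.

E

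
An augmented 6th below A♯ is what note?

C

A down a major sixth is C, so the target letter is C.
From A#, an augmented sixth is 10 semitones down: C.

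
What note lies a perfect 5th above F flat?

Cb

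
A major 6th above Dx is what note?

B##

A sixth above D lands on the letter B.
A major sixth spans 9 semitones, so D## moves to pitch class 1. On the letter B that is B##.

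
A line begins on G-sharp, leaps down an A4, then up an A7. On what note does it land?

C##

An augmented fourth down from G# is D (letter D, 6 semitones down).
An augmented seventh up from D is C## (letter C, 12 semitones up).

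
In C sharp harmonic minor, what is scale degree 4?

F#

Degree 4 takes the letter 3 steps above C, which is F.
In harmonic minor, degree 4 sits 5 semitones above the tonic. C# + 5 semitones is pitch class 6, spelled on F as F#.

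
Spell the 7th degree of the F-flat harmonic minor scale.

Degree 7 takes the letter 6 steps above F, which is E.
In harmonic minor, degree 7 sits 11 semitones above the tonic. Fb + 11 semitones is pitch class 3, spelled on E as Eb.

Eb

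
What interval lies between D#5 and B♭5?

The letter names run D→B, a span of 5 letter steps, so the interval is some kind of sixth.
D# to Bb is 7 semitones. A major sixth is 9, so 7 makes it diminished.

diminished sixth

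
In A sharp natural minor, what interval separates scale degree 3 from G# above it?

Scale degree 3 of A# natural minor is C#.
C# up to G#: letters C→G make it a fifth; 7 semitones makes it perfect.

perfect fifth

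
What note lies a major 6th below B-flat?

Db

B down a major sixth is D, so the target letter is D.
From Bb, a major sixth is 9 semitones down: Db.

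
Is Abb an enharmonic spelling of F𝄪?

Abb = pitch class 7 and F## = pitch class 7 — the same pitch class, so they are enharmonic equivalents.

Yes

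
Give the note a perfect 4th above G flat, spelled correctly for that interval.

Cb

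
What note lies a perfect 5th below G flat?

Cb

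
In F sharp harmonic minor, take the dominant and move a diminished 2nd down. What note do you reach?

The dominant of F# harmonic minor is C#.
A diminished second (0 semitones) below C# lands on the letter B, giving B##.

B##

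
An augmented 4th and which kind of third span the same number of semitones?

doubly augmented

An augmented fourth spans 6 semitones.
A third spanning 6 semitones is doubly augmented (the major third is 4).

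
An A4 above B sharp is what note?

B up a perfect fourth is E, so the target letter is E.
From B#, an augmented fourth is 6 semitones up: E##.

E##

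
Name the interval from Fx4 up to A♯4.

minor third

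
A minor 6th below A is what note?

A sixth below A lands on the letter C.
A minor sixth spans 8 semitones, so A moves to pitch class 1. On the letter C that is C#.

C#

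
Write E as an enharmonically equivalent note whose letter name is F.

E is pitch class 4. The letter F alone is pitch class 5.
To reach pitch class 4 from F requires an offset of -1 semitone, i.e. flat: Fb.

Fb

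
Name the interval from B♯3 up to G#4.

minor sixth

The letter names run B→G, a span of 5 letter steps, so the interval is some kind of sixth.
B# to G# is 8 semitones. A major sixth is 9, so 8 makes it minor.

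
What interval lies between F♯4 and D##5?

augmented sixth

Counting letters F–G–A–B–C–D gives a sixth.
F#→D## = 10 semitones, 1 wider than the major sixth (9), so augmented.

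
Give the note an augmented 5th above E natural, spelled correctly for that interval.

B#

A fifth above E lands on the letter B.
An augmented fifth spans 8 semitones, so E moves to pitch class 0. On the letter B that is B#.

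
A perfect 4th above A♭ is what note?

A fourth above A lands on the letter D.
A perfect fourth spans 5 semitones, so Ab moves to pitch class 1. On the letter D that is Db.

Db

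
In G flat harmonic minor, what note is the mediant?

The Gb harmonic minor scale runs Gb Ab Bbb Cb Db Ebb F.
Degree 3 is Bbb.

Bbb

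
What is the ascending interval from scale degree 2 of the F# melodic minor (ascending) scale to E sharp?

major sixth

Scale degree 2 of F# melodic minor (ascending) is G#.
G# up to E#: letters G→E make it a sixth; 9 semitones makes it major.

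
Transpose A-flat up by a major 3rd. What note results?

C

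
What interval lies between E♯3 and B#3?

perfect fifth

Counting letters E–F–G–A–B gives a fifth.
E#→B# = 7 semitones, exactly the perfect fifth.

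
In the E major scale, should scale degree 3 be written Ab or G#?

G#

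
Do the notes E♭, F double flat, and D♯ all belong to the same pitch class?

Yes

Eb is pitch class 3; Fbb is pitch class 3; D# is pitch class 3.
All spellings map to pitch class 3, so they are enharmonically equivalent.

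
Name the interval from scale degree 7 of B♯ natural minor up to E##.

augmented fifth

Scale degree 7 of B# natural minor is A#.
A# up to E##: letters A→E make it a fifth; 8 semitones makes it augmented.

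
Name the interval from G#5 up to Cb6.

doubly diminished fourth

Counting letters G–A–B–C gives a fourth.
G#→Cb = 3 semitones, 2 narrower than the perfect fourth (5), so doubly diminished.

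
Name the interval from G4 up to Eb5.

The letter names run G→E, a span of 5 letter steps, so the interval is some kind of sixth.
G to Eb is 8 semitones. A major sixth is 9, so 8 makes it minor.

minor sixth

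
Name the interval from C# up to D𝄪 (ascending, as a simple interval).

Counting letters C–D gives a second.
C#→D## = 3 semitones, 1 wider than the major second (2), so augmented.

augmented second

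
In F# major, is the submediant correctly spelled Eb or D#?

D#

Each scale degree takes a distinct letter name. Degree 6 of a scale on F must use the letter D.
D# and Eb are enharmonically the same pitch, but only D# uses the letter D, so it is the correct spelling here.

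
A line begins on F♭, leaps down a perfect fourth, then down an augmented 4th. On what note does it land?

Gbb

A perfect fourth down from Fb is Cb (letter C, 5 semitones down).
An augmented fourth down from Cb is Gbb (letter G, 6 semitones down).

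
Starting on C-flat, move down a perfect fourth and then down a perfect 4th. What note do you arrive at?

Db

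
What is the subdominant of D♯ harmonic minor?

Degree 4 takes the letter 3 steps above D, which is G.
In harmonic minor, degree 4 sits 5 semitones above the tonic. D# + 5 semitones is pitch class 8, spelled on G as G#.

G#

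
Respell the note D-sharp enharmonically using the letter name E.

Eb

Plain E sits 1 semitone above D#, so on the letter E the same pitch needs a flat: Eb.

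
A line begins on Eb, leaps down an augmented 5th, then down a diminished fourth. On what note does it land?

An augmented fifth down from Eb is Abb (letter A, 8 semitones down).
A diminished fourth down from Abb is Eb (letter E, 4 semitones down).

Eb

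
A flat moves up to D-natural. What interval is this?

augmented fourth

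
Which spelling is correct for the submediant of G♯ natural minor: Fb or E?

Each scale degree takes a distinct letter name. Degree 6 of a scale on G must use the letter E.
E and Fb are enharmonically the same pitch, but only E uses the letter E, so it is the correct spelling here.

E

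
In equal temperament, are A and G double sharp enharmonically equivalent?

Yes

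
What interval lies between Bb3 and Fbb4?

doubly diminished fifth

The letter names run B→F, a span of 4 letter steps, so the interval is some kind of fifth.
Bb to Fbb is 5 semitones. A perfect fifth is 7, so 5 makes it doubly diminished.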